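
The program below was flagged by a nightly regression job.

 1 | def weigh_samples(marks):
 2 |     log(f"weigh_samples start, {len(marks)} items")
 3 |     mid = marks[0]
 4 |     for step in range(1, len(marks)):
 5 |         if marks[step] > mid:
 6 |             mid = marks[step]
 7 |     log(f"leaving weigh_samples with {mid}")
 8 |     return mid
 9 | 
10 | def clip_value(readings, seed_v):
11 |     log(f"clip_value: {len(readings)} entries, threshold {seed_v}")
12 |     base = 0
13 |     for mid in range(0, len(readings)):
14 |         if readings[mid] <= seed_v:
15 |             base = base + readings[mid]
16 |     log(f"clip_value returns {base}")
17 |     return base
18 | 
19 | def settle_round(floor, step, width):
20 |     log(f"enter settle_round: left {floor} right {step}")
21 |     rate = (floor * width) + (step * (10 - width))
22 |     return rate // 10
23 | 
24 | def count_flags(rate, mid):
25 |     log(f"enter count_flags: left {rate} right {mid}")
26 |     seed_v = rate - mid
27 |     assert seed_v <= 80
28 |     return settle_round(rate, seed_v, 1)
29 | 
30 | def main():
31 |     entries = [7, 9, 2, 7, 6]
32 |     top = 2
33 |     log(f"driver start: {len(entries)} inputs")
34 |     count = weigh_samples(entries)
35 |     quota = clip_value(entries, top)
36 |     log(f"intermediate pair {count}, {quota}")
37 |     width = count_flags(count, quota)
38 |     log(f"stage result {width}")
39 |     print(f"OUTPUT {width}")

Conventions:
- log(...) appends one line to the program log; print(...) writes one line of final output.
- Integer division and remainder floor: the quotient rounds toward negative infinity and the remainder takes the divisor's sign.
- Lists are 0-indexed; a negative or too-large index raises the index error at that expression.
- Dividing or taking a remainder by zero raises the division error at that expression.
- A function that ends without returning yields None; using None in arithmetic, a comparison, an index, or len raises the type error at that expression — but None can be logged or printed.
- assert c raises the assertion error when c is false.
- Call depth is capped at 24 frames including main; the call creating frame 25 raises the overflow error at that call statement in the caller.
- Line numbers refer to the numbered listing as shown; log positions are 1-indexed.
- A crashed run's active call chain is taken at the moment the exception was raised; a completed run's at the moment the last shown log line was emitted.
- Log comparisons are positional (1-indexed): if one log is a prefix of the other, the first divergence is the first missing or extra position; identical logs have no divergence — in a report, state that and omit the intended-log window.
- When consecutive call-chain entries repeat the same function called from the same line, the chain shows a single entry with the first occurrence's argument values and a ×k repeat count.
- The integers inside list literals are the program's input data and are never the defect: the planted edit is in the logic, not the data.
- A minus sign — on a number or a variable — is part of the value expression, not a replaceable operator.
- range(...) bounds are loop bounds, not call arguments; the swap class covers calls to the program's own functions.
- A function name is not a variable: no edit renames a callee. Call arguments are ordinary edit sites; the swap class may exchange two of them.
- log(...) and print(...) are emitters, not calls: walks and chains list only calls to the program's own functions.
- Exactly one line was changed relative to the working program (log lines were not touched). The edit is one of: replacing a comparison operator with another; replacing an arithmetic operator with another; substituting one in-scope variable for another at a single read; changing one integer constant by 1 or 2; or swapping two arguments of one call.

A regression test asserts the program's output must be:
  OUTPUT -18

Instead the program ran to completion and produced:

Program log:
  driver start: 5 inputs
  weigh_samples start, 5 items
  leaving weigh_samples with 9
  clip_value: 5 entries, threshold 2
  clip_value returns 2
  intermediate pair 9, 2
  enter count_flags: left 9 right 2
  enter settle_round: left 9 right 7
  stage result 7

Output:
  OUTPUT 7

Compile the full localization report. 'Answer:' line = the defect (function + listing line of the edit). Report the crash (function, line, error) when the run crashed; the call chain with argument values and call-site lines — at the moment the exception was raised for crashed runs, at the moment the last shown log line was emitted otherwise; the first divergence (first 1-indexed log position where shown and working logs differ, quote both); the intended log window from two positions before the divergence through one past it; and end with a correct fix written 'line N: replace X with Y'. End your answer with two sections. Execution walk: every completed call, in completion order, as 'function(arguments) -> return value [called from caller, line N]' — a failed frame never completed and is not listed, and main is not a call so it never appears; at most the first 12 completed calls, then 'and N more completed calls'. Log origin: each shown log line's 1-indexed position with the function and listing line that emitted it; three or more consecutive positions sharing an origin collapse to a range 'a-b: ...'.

Answer: the defect is in clip_value at line 14.
Key observation: Log line 5 is where behavior first shows: 'clip_value returns 2' appears instead of 'clip_value returns 29'.
Call chain: main.
First divergence: at position 5 the run shows 'clip_value returns 2' where the working version logs 'clip_value returns 29'.
Intended log window:
  3: leaving weigh_samples with 9
  4: clip_value: 5 entries, threshold 2
  5: clip_value returns 29
  6: intermediate pair 9, 29
Execution walk:
  weigh_samples([7, 9, 2, 7, 6]) -> 9  [called from main, line 34]
  clip_value([7, 9, 2, 7, 6], 2) -> 2  [called from main, line 35]
  settle_round(9, 7, 1) -> 7  [called from count_flags, line 28]
  count_flags(9, 2) -> 7  [called from main, line 37]
Log origins:
  1 — main, line 33
  2 — weigh_samples, line 2
  3 — weigh_samples, line 7
  4 — clip_value, line 11
  5 — clip_value, line 16
  6 — main, line 36
  7 — count_flags, line 25
  8 — settle_round, line 20
  9 — main, line 38
A correct fix: line 14: replace `<=` with `>`.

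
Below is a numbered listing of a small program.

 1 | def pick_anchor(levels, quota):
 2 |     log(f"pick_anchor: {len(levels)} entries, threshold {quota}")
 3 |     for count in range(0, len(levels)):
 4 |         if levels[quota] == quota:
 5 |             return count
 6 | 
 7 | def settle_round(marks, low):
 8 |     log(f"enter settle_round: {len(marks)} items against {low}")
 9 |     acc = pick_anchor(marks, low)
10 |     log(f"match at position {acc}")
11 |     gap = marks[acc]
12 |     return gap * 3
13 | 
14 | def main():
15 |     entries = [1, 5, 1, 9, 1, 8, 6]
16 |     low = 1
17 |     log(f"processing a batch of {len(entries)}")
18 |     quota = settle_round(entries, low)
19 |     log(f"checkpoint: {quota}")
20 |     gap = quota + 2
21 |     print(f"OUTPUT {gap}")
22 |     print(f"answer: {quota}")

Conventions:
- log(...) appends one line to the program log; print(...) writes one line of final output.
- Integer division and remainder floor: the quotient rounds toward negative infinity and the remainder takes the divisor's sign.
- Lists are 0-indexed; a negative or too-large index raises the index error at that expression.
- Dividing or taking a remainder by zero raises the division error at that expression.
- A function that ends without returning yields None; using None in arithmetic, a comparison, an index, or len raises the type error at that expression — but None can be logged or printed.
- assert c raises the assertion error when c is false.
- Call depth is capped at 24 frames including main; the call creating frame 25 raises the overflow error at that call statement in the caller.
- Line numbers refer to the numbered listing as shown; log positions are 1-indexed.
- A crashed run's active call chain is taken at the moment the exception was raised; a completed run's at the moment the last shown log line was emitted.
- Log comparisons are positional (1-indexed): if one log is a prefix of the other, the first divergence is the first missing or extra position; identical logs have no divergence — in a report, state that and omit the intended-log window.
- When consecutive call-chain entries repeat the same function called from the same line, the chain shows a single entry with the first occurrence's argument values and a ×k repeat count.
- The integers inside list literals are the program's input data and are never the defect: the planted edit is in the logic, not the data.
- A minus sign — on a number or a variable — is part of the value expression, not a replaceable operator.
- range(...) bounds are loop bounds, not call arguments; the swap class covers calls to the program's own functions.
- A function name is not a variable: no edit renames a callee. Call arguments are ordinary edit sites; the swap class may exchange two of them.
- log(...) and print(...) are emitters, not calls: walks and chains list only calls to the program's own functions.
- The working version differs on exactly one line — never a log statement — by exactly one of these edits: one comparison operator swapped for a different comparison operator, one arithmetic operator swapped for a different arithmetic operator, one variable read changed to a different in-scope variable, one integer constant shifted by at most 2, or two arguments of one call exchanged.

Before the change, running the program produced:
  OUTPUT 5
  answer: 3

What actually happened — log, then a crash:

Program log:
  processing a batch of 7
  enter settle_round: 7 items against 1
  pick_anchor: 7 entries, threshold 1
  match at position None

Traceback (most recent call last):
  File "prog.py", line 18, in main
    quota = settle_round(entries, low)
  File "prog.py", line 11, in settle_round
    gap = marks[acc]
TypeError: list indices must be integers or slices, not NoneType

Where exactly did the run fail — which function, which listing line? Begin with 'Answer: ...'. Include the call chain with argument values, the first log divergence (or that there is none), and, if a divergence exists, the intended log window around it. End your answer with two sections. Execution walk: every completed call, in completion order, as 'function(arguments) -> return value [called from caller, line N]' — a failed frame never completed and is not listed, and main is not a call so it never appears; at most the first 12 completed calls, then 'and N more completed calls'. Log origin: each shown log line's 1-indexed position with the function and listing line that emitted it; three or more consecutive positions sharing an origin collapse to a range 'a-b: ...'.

Answer: the error was raised in settle_round, line 11.
Key observation: Log line 4 is where behavior first shows: 'match at position None' appears instead of 'match at position 0'.
Call chain: main -> settle_round([1, 5, 1, 9, 1, 8, 6], 1) (called at line 18).
First divergence: at position 4 the run shows 'match at position None' where the working version logs 'match at position 0'.
Intended log window:
  2: enter settle_round: 7 items against 1
  3: pick_anchor: 7 entries, threshold 1
  4: match at position 0
  5: checkpoint: 3
Execution walk:
  pick_anchor([1, 5, 1, 9, 1, 8, 6], 1) -> None  [called from settle_round, line 9]
Log origin:
  1: emitted by main (line 17)
  2: emitted by settle_round (line 8)
  3: emitted by pick_anchor (line 2)
  4: emitted by settle_round (line 10)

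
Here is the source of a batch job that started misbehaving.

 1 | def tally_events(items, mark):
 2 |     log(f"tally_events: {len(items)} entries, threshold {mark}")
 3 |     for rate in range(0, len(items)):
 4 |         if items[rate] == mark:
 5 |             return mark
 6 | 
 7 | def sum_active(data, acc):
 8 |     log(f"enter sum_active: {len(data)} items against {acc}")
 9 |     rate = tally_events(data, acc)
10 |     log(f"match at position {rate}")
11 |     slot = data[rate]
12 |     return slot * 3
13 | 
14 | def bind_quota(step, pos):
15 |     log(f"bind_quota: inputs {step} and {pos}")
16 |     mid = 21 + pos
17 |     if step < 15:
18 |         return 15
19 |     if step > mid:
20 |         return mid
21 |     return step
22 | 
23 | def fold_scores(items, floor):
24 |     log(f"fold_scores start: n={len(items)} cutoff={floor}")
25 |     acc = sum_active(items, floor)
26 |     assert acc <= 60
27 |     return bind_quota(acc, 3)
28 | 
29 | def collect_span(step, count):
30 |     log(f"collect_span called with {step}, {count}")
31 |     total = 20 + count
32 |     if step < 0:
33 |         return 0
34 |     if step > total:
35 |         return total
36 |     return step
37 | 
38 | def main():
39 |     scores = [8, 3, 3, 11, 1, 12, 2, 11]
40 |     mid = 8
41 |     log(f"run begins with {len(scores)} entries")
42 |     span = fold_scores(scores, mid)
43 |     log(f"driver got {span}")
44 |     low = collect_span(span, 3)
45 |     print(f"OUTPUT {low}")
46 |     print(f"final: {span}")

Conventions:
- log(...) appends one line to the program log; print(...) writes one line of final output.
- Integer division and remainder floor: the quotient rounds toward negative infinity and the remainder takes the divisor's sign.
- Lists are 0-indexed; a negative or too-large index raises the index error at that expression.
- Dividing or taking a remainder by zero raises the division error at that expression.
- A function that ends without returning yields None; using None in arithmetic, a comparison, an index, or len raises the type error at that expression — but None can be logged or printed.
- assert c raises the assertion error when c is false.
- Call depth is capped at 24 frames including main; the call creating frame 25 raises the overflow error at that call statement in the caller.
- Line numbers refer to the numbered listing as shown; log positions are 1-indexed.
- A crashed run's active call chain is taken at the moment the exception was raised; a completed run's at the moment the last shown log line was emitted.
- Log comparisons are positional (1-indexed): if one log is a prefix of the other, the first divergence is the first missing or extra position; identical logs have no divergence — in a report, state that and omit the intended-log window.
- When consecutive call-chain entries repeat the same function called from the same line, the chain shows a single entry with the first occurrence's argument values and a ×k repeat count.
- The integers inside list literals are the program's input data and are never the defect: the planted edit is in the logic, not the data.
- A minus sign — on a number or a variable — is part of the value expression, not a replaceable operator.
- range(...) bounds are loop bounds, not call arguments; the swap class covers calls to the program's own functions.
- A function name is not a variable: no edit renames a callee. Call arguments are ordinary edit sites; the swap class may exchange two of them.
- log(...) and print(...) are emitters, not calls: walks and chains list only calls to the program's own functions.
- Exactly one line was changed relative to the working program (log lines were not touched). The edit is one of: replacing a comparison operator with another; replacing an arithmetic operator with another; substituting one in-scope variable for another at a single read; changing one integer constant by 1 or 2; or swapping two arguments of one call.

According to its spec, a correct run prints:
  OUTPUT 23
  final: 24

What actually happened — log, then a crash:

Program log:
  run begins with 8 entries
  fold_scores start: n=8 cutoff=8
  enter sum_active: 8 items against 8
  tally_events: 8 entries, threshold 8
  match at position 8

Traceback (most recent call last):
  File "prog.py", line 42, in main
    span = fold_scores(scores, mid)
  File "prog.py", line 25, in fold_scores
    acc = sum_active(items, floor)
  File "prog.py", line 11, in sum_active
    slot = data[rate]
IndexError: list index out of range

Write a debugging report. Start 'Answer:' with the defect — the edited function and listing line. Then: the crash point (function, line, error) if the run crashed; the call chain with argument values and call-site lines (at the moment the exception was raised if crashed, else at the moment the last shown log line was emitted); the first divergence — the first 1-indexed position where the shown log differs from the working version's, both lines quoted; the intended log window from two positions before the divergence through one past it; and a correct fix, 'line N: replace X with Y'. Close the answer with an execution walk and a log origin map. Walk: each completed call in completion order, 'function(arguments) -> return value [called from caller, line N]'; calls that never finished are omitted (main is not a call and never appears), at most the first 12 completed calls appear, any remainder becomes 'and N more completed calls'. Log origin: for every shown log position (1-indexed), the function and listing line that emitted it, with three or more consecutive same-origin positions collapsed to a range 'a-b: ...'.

Answer: the defect is in tally_events at line 5.
The tell: The earliest visible damage is log position 5 — 'match at position 8' rather than the intended 'match at position 0'.
Crash: sum_active, line 11, IndexError.
Call chain: main -> fold_scores([8, 3, 3, 11, 1, 12, 2, 11], 8) (called at line 42) -> sum_active([8, 3, 3, 11, 1, 12, 2, 11], 8) (called at line 25).
First divergence: position 5; shown 'match at position 8' vs intended 'match at position 0'.
Intended log window:
  3: enter sum_active: 8 items against 8
  4: tally_events: 8 entries, threshold 8
  5: match at position 0
  6: bind_quota: inputs 24 and 3
Execution walk:
  tally_events([8, 3, 3, 11, 1, 12, 2, 11], 8) -> 8  [called from sum_active, line 9]
Log origin:
  1 — main, line 41
  2 — fold_scores, line 24
  3 — sum_active, line 8
  4 — tally_events, line 2
  5 — sum_active, line 10
A correct fix: line 5: replace `mark` with `rate`.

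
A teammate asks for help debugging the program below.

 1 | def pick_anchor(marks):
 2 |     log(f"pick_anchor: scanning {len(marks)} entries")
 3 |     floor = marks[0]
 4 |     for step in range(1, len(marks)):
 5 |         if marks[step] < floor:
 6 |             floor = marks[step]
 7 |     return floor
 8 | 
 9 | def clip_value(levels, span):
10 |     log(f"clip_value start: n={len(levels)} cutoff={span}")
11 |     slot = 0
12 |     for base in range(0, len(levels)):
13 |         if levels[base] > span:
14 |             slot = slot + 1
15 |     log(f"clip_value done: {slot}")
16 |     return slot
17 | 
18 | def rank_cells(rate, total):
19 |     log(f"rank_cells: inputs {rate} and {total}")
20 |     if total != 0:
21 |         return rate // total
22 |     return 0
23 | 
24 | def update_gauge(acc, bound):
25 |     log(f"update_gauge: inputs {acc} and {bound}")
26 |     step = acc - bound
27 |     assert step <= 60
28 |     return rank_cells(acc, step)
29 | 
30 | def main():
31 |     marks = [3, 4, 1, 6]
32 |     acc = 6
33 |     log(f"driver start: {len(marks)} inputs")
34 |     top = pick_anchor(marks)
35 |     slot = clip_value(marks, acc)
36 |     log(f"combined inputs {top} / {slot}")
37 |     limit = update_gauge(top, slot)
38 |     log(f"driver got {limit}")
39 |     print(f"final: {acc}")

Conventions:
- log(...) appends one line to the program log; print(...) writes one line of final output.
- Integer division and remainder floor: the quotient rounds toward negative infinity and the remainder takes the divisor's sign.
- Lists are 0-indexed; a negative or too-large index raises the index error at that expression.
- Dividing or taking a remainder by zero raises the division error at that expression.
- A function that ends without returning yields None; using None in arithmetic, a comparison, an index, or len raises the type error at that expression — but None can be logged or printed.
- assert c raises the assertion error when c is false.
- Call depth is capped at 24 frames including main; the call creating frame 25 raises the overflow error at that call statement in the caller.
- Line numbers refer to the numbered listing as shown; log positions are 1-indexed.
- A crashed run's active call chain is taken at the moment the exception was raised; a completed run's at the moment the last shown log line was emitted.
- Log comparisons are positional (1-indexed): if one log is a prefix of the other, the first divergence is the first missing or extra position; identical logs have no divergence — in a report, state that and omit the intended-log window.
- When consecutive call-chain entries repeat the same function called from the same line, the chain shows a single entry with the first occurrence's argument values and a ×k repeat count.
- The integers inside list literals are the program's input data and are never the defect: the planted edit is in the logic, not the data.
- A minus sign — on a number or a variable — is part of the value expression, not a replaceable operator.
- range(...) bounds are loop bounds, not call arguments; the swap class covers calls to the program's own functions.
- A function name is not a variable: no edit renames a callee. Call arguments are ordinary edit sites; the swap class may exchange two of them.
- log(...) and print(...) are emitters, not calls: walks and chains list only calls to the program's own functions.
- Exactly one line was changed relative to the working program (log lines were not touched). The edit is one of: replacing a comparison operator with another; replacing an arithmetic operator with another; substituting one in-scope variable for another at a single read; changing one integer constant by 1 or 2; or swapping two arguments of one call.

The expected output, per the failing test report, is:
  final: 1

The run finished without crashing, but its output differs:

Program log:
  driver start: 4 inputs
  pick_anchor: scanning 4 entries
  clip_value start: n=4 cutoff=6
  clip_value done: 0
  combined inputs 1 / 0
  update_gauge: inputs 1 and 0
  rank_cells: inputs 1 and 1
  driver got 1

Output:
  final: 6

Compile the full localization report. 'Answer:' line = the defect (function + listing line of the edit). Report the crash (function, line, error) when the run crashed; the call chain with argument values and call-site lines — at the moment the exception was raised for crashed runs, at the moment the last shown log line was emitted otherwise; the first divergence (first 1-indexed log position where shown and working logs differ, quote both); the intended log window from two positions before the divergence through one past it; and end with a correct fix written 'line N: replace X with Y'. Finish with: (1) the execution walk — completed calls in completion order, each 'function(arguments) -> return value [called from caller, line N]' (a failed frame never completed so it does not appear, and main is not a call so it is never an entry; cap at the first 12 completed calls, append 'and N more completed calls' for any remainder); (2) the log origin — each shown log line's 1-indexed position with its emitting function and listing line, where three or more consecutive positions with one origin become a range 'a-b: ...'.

Answer: the defect is in main at line 39.
The tell: The logs agree in full; only the final output differs.
Call chain: main.
First divergence: none (the log streams are identical).
Execution walk:
  pick_anchor([3, 4, 1, 6]) -> 1  [called from main, line 34]
  clip_value([3, 4, 1, 6], 6) -> 0  [called from main, line 35]
  rank_cells(1, 1) -> 1  [called from update_gauge, line 28]
  update_gauge(1, 0) -> 1  [called from main, line 37]
Origin of each log line:
  1: emitted by main (line 33)
  2: emitted by pick_anchor (line 2)
  3: emitted by clip_value (line 10)
  4: emitted by clip_value (line 15)
  5: emitted by main (line 36)
  6: emitted by update_gauge (line 25)
  7: emitted by rank_cells (line 19)
  8: emitted by main (line 38)
A correct fix: line 39: replace `acc` with `limit`.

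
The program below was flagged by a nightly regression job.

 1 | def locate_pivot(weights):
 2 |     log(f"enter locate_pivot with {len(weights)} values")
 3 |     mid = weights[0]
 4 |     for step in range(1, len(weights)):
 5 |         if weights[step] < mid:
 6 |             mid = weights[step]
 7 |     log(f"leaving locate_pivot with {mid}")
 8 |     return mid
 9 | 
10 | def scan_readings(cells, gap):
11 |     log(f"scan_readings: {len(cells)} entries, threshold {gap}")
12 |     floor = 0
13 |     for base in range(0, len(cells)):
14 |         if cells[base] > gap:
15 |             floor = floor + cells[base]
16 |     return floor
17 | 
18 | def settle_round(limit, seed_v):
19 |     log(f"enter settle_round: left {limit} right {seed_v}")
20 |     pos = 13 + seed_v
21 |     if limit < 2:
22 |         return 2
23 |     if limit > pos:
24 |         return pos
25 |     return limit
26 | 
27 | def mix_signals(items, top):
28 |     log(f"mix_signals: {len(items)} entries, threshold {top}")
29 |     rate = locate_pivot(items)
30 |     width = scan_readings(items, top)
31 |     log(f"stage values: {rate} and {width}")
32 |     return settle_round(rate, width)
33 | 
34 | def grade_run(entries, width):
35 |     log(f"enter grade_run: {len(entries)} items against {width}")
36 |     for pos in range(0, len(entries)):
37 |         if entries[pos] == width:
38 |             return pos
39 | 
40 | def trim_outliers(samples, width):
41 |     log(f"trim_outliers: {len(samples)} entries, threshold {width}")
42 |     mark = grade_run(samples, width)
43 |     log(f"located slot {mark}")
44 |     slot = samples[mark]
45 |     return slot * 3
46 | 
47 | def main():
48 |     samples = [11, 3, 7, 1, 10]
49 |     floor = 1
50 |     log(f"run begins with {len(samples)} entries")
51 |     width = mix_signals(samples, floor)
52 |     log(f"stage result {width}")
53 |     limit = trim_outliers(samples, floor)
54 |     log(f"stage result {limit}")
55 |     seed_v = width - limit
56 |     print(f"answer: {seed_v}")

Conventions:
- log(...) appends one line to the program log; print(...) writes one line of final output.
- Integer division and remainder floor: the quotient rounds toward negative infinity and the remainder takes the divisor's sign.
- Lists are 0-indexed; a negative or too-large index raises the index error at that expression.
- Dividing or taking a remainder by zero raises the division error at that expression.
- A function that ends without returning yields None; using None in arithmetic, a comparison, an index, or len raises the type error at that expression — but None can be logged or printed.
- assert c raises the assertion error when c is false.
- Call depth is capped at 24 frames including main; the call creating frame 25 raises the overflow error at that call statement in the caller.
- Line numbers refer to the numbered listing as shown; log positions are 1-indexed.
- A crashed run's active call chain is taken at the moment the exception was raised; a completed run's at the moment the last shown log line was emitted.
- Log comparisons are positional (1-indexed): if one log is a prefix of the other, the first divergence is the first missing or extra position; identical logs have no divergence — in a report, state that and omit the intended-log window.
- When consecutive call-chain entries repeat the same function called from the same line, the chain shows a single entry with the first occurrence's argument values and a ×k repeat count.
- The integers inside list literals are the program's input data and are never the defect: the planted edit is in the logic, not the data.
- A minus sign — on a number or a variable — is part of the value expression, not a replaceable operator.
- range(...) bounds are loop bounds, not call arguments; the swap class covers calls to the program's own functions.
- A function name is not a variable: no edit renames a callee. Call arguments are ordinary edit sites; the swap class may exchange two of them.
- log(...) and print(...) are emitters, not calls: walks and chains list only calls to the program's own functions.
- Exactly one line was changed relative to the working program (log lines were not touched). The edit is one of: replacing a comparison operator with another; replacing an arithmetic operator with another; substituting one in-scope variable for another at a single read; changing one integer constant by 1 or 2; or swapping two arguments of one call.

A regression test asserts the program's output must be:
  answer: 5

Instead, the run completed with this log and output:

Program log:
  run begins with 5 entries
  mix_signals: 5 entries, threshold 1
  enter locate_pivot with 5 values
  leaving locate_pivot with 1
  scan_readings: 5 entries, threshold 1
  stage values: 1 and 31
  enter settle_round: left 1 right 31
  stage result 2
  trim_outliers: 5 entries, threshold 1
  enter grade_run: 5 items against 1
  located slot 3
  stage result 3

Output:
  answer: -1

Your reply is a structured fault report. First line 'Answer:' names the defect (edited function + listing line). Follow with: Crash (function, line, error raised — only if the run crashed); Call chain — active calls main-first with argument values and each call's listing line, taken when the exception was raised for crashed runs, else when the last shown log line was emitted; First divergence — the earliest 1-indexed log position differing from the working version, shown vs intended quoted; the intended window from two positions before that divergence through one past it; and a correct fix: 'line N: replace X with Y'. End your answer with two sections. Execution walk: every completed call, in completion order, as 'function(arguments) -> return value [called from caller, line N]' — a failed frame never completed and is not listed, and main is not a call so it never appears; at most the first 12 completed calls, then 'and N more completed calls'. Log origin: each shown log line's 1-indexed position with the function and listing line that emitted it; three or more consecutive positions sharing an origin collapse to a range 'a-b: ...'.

Answer: the defect is in main at line 55.
Core observation: The two runs log identically and part ways only at the printed values.
Call chain: main.
First divergence: there is none — every log position agrees.
Execution walk:
  locate_pivot([11, 3, 7, 1, 10]) -> 1  [called from mix_signals, line 29]
  scan_readings([11, 3, 7, 1, 10], 1) -> 31  [called from mix_signals, line 30]
  settle_round(1, 31) -> 2  [called from mix_signals, line 32]
  mix_signals([11, 3, 7, 1, 10], 1) -> 2  [called from main, line 51]
  grade_run([11, 3, 7, 1, 10], 1) -> 3  [called from trim_outliers, line 42]
  trim_outliers([11, 3, 7, 1, 10], 1) -> 3  [called from main, line 53]
Log origins:
  1 — main, line 50
  2 — mix_signals, line 28
  3 — locate_pivot, line 2
  4 — locate_pivot, line 7
  5 — scan_readings, line 11
  6 — mix_signals, line 31
  7 — settle_round, line 19
  8 — main, line 52
  9 — trim_outliers, line 41
  10 — grade_run, line 35
  11 — trim_outliers, line 43
  12 — main, line 54
A correct fix: line 55: replace `-` with `+`.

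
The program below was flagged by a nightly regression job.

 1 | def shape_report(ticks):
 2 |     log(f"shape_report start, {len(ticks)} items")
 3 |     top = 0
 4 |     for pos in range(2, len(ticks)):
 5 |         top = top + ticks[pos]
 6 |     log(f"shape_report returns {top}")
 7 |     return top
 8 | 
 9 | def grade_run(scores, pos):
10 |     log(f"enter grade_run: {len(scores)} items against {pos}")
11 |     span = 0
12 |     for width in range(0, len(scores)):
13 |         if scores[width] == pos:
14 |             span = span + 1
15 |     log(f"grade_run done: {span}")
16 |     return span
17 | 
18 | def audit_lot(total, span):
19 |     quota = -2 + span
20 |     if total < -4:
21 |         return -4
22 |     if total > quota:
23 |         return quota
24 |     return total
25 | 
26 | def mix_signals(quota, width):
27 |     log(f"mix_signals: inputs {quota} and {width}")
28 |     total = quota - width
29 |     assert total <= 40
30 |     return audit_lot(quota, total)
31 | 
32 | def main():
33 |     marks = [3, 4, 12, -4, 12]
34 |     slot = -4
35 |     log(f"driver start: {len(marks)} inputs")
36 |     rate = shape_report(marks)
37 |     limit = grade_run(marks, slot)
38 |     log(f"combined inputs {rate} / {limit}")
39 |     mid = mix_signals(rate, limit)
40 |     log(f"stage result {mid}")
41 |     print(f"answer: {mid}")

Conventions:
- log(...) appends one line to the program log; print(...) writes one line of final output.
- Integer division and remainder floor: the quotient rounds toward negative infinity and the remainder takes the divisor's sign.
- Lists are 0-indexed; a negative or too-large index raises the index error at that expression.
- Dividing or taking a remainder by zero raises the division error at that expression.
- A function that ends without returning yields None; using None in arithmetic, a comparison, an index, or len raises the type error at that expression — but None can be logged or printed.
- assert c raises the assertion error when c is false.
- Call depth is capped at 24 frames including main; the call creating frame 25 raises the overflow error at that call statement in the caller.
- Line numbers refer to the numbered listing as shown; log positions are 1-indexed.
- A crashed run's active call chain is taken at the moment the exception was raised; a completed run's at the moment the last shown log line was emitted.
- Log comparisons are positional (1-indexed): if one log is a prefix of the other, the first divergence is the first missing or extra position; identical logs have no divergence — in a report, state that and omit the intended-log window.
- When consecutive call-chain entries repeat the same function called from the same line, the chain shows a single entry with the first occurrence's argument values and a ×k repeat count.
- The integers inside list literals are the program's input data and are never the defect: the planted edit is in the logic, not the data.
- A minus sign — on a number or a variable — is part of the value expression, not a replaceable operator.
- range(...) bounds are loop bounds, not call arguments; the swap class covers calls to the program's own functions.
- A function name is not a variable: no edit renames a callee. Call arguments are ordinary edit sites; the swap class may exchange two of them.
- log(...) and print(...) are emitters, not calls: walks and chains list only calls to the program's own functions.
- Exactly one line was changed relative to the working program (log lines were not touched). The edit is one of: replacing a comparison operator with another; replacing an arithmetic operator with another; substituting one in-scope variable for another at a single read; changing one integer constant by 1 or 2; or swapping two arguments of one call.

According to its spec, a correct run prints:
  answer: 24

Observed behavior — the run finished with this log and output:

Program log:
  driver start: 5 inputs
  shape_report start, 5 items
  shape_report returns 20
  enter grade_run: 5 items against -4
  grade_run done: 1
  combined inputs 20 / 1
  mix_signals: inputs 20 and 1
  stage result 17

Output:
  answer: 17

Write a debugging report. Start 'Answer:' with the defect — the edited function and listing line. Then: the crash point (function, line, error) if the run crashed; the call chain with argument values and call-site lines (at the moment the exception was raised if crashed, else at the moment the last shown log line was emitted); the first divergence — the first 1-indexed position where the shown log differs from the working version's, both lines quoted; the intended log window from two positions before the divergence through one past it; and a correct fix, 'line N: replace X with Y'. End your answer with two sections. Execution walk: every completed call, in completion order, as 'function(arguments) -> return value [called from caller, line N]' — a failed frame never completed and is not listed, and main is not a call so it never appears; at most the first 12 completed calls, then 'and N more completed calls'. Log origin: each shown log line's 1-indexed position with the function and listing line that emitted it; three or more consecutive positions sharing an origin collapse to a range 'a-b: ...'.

Answer: the defect is in shape_report at line 4.
Key fact: Position 3 is the first bad log line: 'shape_report returns 20' should read 'shape_report returns 27'.
Call chain: main.
First divergence: position 3 — the shown line 'shape_report returns 20' should read 'shape_report returns 27'.
Intended log window:
  1: driver start: 5 inputs
  2: shape_report start, 5 items
  3: shape_report returns 27
  4: enter grade_run: 5 items against -4
Execution walk:
  shape_report([3, 4, 12, -4, 12]) -> 20  [called from main, line 36]
  grade_run([3, 4, 12, -4, 12], -4) -> 1  [called from main, line 37]
  audit_lot(20, 19) -> 17  [called from mix_signals, line 30]
  mix_signals(20, 1) -> 17  [called from main, line 39]
Log origins:
  1: logged in main at line 35
  2: logged in shape_report at line 2
  3: logged in shape_report at line 6
  4: logged in grade_run at line 10
  5: logged in grade_run at line 15
  6: logged in main at line 38
  7: logged in mix_signals at line 27
  8: logged in main at line 40
A correct fix: line 4: replace `2` with `0`.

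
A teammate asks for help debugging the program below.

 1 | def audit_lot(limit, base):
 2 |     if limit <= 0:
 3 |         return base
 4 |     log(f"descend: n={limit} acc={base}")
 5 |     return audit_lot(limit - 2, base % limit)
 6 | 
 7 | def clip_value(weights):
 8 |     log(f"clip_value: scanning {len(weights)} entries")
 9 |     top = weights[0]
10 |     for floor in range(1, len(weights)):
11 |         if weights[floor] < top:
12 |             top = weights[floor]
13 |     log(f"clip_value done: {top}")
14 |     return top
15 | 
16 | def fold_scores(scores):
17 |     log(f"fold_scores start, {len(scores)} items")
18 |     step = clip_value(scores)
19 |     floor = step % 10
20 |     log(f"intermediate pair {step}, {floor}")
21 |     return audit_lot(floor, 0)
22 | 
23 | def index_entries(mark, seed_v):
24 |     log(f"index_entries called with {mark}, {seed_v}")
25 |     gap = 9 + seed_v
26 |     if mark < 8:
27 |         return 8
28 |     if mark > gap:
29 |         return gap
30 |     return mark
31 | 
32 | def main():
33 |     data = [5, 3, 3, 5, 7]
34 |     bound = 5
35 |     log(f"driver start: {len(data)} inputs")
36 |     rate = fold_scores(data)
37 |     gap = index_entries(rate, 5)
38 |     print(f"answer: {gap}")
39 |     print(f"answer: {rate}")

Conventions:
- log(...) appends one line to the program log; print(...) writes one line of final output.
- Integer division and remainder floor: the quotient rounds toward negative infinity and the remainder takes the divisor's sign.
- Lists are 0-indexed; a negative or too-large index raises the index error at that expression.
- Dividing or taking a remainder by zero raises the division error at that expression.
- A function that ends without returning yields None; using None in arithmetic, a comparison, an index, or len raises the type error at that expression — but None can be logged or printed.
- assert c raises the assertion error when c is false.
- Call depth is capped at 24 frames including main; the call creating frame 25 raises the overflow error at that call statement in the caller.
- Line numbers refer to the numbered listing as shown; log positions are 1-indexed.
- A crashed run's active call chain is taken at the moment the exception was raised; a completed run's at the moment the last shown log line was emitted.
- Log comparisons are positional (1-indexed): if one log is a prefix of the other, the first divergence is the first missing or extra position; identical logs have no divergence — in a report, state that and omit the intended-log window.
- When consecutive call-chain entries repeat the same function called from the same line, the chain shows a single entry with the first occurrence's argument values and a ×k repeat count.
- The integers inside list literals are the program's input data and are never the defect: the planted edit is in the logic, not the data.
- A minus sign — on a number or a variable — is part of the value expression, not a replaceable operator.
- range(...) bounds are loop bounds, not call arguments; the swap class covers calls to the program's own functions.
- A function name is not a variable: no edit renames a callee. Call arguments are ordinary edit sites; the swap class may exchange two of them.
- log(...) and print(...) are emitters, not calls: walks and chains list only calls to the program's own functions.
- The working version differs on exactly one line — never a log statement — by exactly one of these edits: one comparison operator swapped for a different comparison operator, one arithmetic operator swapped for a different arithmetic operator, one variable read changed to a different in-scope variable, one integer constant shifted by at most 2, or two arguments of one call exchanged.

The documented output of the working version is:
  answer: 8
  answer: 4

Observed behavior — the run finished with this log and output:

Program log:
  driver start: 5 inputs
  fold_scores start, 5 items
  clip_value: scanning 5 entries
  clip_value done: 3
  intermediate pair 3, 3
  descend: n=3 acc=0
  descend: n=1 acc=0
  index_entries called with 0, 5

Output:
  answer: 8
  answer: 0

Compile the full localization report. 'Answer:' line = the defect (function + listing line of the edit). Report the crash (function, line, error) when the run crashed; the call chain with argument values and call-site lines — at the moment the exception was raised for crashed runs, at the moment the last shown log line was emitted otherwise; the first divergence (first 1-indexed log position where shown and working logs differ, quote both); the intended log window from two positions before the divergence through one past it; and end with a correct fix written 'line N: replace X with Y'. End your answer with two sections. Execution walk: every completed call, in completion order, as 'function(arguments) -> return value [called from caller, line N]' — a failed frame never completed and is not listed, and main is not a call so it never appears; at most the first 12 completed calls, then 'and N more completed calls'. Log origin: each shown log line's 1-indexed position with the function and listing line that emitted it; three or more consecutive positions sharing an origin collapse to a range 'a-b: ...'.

Answer: the defect is in audit_lot at line 5.
Core observation: The earliest visible damage is log position 7 — 'descend: n=1 acc=0' rather than the intended 'descend: n=1 acc=3'.
Call chain: main -> index_entries(0, 5) (called at line 37).
First divergence: at position 7 the run shows 'descend: n=1 acc=0' where the working version logs 'descend: n=1 acc=3'.
Intended log window:
  5: intermediate pair 3, 3
  6: descend: n=3 acc=0
  7: descend: n=1 acc=3
  8: index_entries called with 4, 5
Execution walk:
  clip_value([5, 3, 3, 5, 7]) -> 3  [called from fold_scores, line 18]
  audit_lot(-1, 0) -> 0  [called from audit_lot, line 5]
  audit_lot(1, 0) -> 0  [called from audit_lot, line 5]
  audit_lot(3, 0) -> 0  [called from fold_scores, line 21]
  fold_scores([5, 3, 3, 5, 7]) -> 0  [called from main, line 36]
  index_entries(0, 5) -> 8  [called from main, line 37]
Origin of each log line:
  1 — main, line 35
  2 — fold_scores, line 17
  3 — clip_value, line 8
  4 — clip_value, line 13
  5 — fold_scores, line 20
  6 — audit_lot, line 4
  7 — audit_lot, line 4
  8 — index_entries, line 24
A correct fix: line 5: replace `%` with `+`.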